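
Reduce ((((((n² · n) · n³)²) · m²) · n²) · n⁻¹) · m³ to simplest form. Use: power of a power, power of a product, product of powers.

m⁵n¹³

((((((n² · n) · n³)²) · m²) · n²) · n⁻¹) · m³
= ((((((n² · n)²) · ((n³)²)) · m²) · n²) · n⁻¹) · m³    [power of a product]
= (((((((n²)²) · (n²)) · ((n³)²)) · m²) · n²) · n⁻¹) · m³    [power of a product]
= (((((n⁴ · (n²)) · ((n³)²)) · m²) · n²) · n⁻¹) · m³    [power of a power]
= ((((n⁶ · ((n³)²)) · m²) · n²) · n⁻¹) · m³    [product of powers]
= ((((n⁶ · n⁶) · m²) · n²) · n⁻¹) · m³    [power of a power]
= (((n¹² · m²) · n²) · n⁻¹) · m³    [product of powers]
= m⁵n¹³    [product of powers]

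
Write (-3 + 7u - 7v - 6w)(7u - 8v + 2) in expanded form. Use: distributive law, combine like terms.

-7u + 10v - 6 + 49u² - 105uv + 56v² - 42uw + 48vw - 12w

(-3 + 7u - 7v - 6w)(7u - 8v + 2)
= -21u + 24v - 6 + 49u² - 56uv + 14u - 49uv + 56v² - 14v - 42uw + 48vw - 12w    [distributive law]
= -7u + 10v - 6 + 49u² - 105uv + 56v² - 42uw + 48vw - 12w    [combine like terms]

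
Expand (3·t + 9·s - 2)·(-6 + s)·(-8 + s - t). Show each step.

(3·t + 9·s - 2)·(-6 + s)·(-8 + s - t)
= (-18·t + 3·s·t - 54·s + 9·s^2 + 12 - 2·s)·(-8 + s - t)    [distributive law]
= (-18·t + 3·s·t - 56·s + 9·s^2 + 12)·(-8 + s - t)    [combine like terms]
= 144·t - 18·s·t + 18·t^2 - 24·s·t + 3·s^2·t - 3·s·t^2 + 448·s - 56·s^2 + 56·s·t - 72·s^2 + 9·s^3 - 9·s^2·t - 96 + 12·s - 12·t    [distributive law]
= 132·t + 14·s·t + 18·t^2 - 6·s^2·t - 3·s·t^2 + 460·s - 128·s^2 + 9·s^3 - 96    [combine like terms]

132·t + 14·s·t + 18·t^2 - 6·s^2·t - 3·s·t^2 + 460·s - 128·s^2 + 9·s^3 - 96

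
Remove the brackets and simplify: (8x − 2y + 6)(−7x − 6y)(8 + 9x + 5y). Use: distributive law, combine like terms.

(8x − 2y + 6)(−7x − 6y)(8 + 9x + 5y)
= (−56x² − 48xy + 14xy + 12y² − 42x − 36y)(8 + 9x + 5y)    [distributive law]
= (−56x² − 34xy + 12y² − 42x − 36y)(8 + 9x + 5y)    [combine like terms]
= −448x² − 504x³ − 280x²y − 272xy − 306x²y − 170xy² + 96y² + 108xy² + 60y³ − 336x − 378x² − 210xy − 288y − 324xy − 180y²    [distributive law]
= −826x² − 504x³ − 586x²y − 806xy − 62xy² − 84y² + 60y³ − 336x − 288y    [combine like terms]

−826x² − 504x³ − 586x²y − 806xy − 62xy² − 84y² + 60y³ − 336x − 288y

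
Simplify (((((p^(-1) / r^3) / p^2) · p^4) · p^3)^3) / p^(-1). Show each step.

p^13·r^(-9)

(((((p^(-1) / r^3) / p^2) · p^4) · p^3)^3) / p^(-1)
= (((((p^(-1) / r^3) / p^2) · p^4)^3) · ((p^3)^3)) / p^(-1)    [power of a product]
= (((((p^(-1) / r^3) / p^2)^3) · ((p^4)^3)) · ((p^3)^3)) / p^(-1)    [power of a product]
= (((((p^(-1) / r^3)^3) / ((p^2)^3)) · ((p^4)^3)) · ((p^3)^3)) / p^(-1)    [power of a quotient]
= ((((((p^(-1))^3) / ((r^3)^3)) / ((p^2)^3)) · ((p^4)^3)) · ((p^3)^3)) / p^(-1)    [power of a quotient]
= ((((p^(-3) / ((r^3)^3)) / ((p^2)^3)) · ((p^4)^3)) · ((p^3)^3)) / p^(-1)    [power of a power]
= ((((p^(-3) / r^9) / ((p^2)^3)) · ((p^4)^3)) · ((p^3)^3)) / p^(-1)    [power of a power]
= ((((p^(-3) / r^9) / p^6) · ((p^4)^3)) · ((p^3)^3)) / p^(-1)    [power of a power]
= ((((p^(-3) / r^9) / p^6) · p^12) · ((p^3)^3)) / p^(-1)    [power of a power]
= ((((p^(-3) / r^9) / p^6) · p^12) · p^9) / p^(-1)    [power of a power]
= p^13·r^(-9)    [quotient of powers; product of powers]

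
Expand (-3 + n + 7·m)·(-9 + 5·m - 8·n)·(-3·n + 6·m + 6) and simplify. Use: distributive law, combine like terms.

9·n - 306·m + 162 + 18·m·n - 258·m^2 - 93·n^2 + 105·m·n^2 - 411·m^2·n + 24·n^3 + 210·m^3

(-3 + n + 7·m)·(-9 + 5·m - 8·n)·(-3·n + 6·m + 6)
= (27 - 15·m + 24·n - 9·n + 5·m·n - 8·n^2 - 63·m + 35·m^2 - 56·m·n)·(-3·n + 6·m + 6)    [distributive law]
= (27 - 78·m + 15·n - 51·m·n - 8·n^2 + 35·m^2)·(-3·n + 6·m + 6)    [combine like terms]
= -81·n + 162·m + 162 + 234·m·n - 468·m^2 - 468·m - 45·n^2 + 90·m·n + 90·n + 153·m·n^2 - 306·m^2·n - 306·m·n + 24·n^3 - 48·m·n^2 - 48·n^2 - 105·m^2·n + 210·m^3 + 210·m^2    [distributive law]
= 9·n - 306·m + 162 + 18·m·n - 258·m^2 - 93·n^2 + 105·m·n^2 - 411·m^2·n + 24·n^3 + 210·m^3    [combine like terms]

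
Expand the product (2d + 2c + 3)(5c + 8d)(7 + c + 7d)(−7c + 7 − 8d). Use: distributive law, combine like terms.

−2185c^2d + 161cd − 3062cd^2 − 752c^3d − 2154c^2d^2 − 2368cd^3 + 616d^2 − 1456d^3 − 896d^4 − 525c^3 − 140c^2 − 70c^4 + 735c + 1176d

(2d + 2c + 3)(5c + 8d)(7 + c + 7d)(−7c + 7 − 8d)
= (10cd + 16d^2 + 10c^2 + 16cd + 15c + 24d)(7 + c + 7d)(−7c + 7 − 8d)    [distributive law]
= (26cd + 16d^2 + 10c^2 + 15c + 24d)(7 + c + 7d)(−7c + 7 − 8d)    [combine like terms]
= (182cd + 26c^2d + 182cd^2 + 112d^2 + 16cd^2 + 112d^3 + 70c^2 + 10c^3 + 70c^2d + 105c + 15c^2 + 105cd + 168d + 24cd + 168d^2)(−7c + 7 − 8d)    [distributive law]
= (311cd + 96c^2d + 198cd^2 + 280d^2 + 112d^3 + 85c^2 + 10c^3 + 105c + 168d)(−7c + 7 − 8d)    [combine like terms]
= −2177c^2d + 2177cd − 2488cd^2 − 672c^3d + 672c^2d − 768c^2d^2 − 1386c^2d^2 + 1386cd^2 − 1584cd^3 − 1960cd^2 + 1960d^2 − 2240d^3 − 784cd^3 + 784d^3 − 896d^4 − 595c^3 + 595c^2 − 680c^2d − 70c^4 + 70c^3 − 80c^3d − 735c^2 + 735c − 840cd − 1176cd + 1176d − 1344d^2    [distributive law]
= −2185c^2d + 161cd − 3062cd^2 − 752c^3d − 2154c^2d^2 − 2368cd^3 + 616d^2 − 1456d^3 − 896d^4 − 525c^3 − 140c^2 − 70c^4 + 735c + 1176d    [combine like terms]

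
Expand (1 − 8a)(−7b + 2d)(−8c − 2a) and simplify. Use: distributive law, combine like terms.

56bc + 14ab − 16cd − 4ad − 448abc − 112a²b + 128acd + 32a²d

(1 − 8a)(−7b + 2d)(−8c − 2a)
= (−7b + 2d + 56ab − 16ad)(−8c − 2a)    [distributive law]
= 56bc + 14ab − 16cd − 4ad − 448abc − 112a²b + 128acd + 32a²d    [distributive law]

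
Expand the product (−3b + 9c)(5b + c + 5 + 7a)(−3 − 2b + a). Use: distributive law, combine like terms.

75b^2 + 30b^3 + 27ab^2 − 216bc − 84b^2c − 84abc + 45b + 48ab − 21a^2b − 27c^2 − 18bc^2 + 9ac^2 − 135c − 144ac + 63a^2c

(−3b + 9c)(5b + c + 5 + 7a)(−3 − 2b + a)
= (−15b^2 − 3bc − 15b − 21ab + 45bc + 9c^2 + 45c + 63ac)(−3 − 2b + a)    [distributive law]
= (−15b^2 + 42bc − 15b − 21ab + 9c^2 + 45c + 63ac)(−3 − 2b + a)    [combine like terms]
= 45b^2 + 30b^3 − 15ab^2 − 126bc − 84b^2c + 42abc + 45b + 30b^2 − 15ab + 63ab + 42ab^2 − 21a^2b − 27c^2 − 18bc^2 + 9ac^2 − 135c − 90bc + 45ac − 189ac − 126abc + 63a^2c    [distributive law]
= 75b^2 + 30b^3 + 27ab^2 − 216bc − 84b^2c − 84abc + 45b + 48ab − 21a^2b − 27c^2 − 18bc^2 + 9ac^2 − 135c − 144ac + 63a^2c    [combine like terms]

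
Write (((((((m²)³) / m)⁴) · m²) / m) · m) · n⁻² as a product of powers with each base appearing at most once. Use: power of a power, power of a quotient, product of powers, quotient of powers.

m²²·n⁻²

(((((((m²)³) / m)⁴) · m²) / m) · m) · n⁻²
= (((((((m²)³)⁴) / (m⁴)) · m²) / m) · m) · n⁻²    [power of a quotient]
= ((((((m²)¹²) / (m⁴)) · m²) / m) · m) · n⁻²    [power of a power]
= ((((m²⁴ / (m⁴)) · m²) / m) · m) · n⁻²    [power of a power]
= (((m²⁰ · m²) / m) · m) · n⁻²    [quotient of powers]
= ((m²² / m) · m) · n⁻²    [product of powers]
= (m²¹ · m) · n⁻²    [quotient of powers]
= m²² · n⁻²    [product of powers]
= m²²·n⁻²    [rearrange]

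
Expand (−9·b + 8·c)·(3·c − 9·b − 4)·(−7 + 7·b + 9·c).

793·b·c + 36·b^2·c − 723·b·c^2 − 315·b^2 + 567·b^3 − 252·b − 456·c^2 + 216·c^3 + 224·c

(−9·b + 8·c)·(3·c − 9·b − 4)·(−7 + 7·b + 9·c)
= (−27·b·c + 81·b^2 + 36·b + 24·c^2 − 72·b·c − 32·c)·(−7 + 7·b + 9·c)    [distributive law]
= (−99·b·c + 81·b^2 + 36·b + 24·c^2 − 32·c)·(−7 + 7·b + 9·c)    [combine like terms]
= 693·b·c − 693·b^2·c − 891·b·c^2 − 567·b^2 + 567·b^3 + 729·b^2·c − 252·b + 252·b^2 + 324·b·c − 168·c^2 + 168·b·c^2 + 216·c^3 + 224·c − 224·b·c − 288·c^2    [distributive law]
= 793·b·c + 36·b^2·c − 723·b·c^2 − 315·b^2 + 567·b^3 − 252·b − 456·c^2 + 216·c^3 + 224·c    [combine like terms]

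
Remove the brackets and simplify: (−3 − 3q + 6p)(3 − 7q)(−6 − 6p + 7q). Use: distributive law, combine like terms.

54 − 54p − 135q + 306pq − 42q^2 − 420pq^2 + 147q^3 − 108p^2 + 252p^2q

(−3 − 3q + 6p)(3 − 7q)(−6 − 6p + 7q)
= (−9 + 21q − 9q + 21q^2 + 18p − 42pq)(−6 − 6p + 7q)    [distributive law]
= (−9 + 12q + 21q^2 + 18p − 42pq)(−6 − 6p + 7q)    [combine like terms]
= 54 + 54p − 63q − 72q − 72pq + 84q^2 − 126q^2 − 126pq^2 + 147q^3 − 108p − 108p^2 + 126pq + 252pq + 252p^2q − 294pq^2    [distributive law]
= 54 − 54p − 135q + 306pq − 42q^2 − 420pq^2 + 147q^3 − 108p^2 + 252p^2q    [combine like terms]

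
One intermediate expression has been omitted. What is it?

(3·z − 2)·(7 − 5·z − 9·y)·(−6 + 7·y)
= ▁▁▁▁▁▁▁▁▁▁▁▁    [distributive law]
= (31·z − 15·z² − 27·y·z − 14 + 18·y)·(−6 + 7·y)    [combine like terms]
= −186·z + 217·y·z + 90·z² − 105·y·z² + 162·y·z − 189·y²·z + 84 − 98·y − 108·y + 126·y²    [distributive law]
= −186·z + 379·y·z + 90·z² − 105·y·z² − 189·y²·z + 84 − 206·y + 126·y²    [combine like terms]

By distributive law:

(21·z − 15·z² − 27·y·z − 14 + 10·z + 18·y)·(−6 + 7·y)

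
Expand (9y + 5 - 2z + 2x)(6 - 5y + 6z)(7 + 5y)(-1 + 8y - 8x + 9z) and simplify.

(9y + 5 - 2z + 2x)(6 - 5y + 6z)(7 + 5y)(-1 + 8y - 8x + 9z)
= (54y - 45y² + 54yz + 30 - 25y + 30z - 12z + 10yz - 12z² + 12x - 10xy + 12xz)(7 + 5y)(-1 + 8y - 8x + 9z)    [distributive law]
= (29y - 45y² + 64yz + 30 + 18z - 12z² + 12x - 10xy + 12xz)(7 + 5y)(-1 + 8y - 8x + 9z)    [combine like terms]
= (203y + 145y² - 315y² - 225y³ + 448yz + 320y²z + 210 + 150y + 126z + 90yz - 84z² - 60yz² + 84x + 60xy - 70xy - 50xy² + 84xz + 60xyz)(-1 + 8y - 8x + 9z)    [distributive law]
= (353y - 170y² - 225y³ + 538yz + 320y²z + 210 + 126z - 84z² - 60yz² + 84x - 10xy - 50xy² + 84xz + 60xyz)(-1 + 8y - 8x + 9z)    [combine like terms]
= -353y + 2824y² - 2824xy + 3177yz + 170y² - 1360y³ + 1360xy² - 1530y²z + 225y³ - 1800y⁴ + 1800xy³ - 2025y³z - 538yz + 4304y²z - 4304xyz + 4842yz² - 320y²z + 2560y³z - 2560xy²z + 2880y²z² - 210 + 1680y - 1680x + 1890z - 126z + 1008yz - 1008xz + 1134z² + 84z² - 672yz² + 672xz² - 756z³ + 60yz² - 480y²z² + 480xyz² - 540yz³ - 84x + 672xy - 672x² + 756xz + 10xy - 80xy² + 80x²y - 90xyz + 50xy² - 400xy³ + 400x²y² - 450xy²z - 84xz + 672xyz - 672x²z + 756xz² - 60xyz + 480xy²z - 480x²yz + 540xyz²    [distributive law]
= 1327y + 2994y² - 2142xy + 3647yz - 1135y³ + 1330xy² + 2454y²z - 1800y⁴ + 1400xy³ + 535y³z - 3782xyz + 4230yz² - 2530xy²z + 2400y²z² - 210 - 1764x + 1764z - 336xz + 1218z² + 1428xz² - 756z³ + 1020xyz² - 540yz³ - 672x² + 80x²y + 400x²y² - 672x²z - 480x²yz    [combine like terms]

1327y + 2994y² - 2142xy + 3647yz - 1135y³ + 1330xy² + 2454y²z - 1800y⁴ + 1400xy³ + 535y³z - 3782xyz + 4230yz² - 2530xy²z + 2400y²z² - 210 - 1764x + 1764z - 336xz + 1218z² + 1428xz² - 756z³ + 1020xyz² - 540yz³ - 672x² + 80x²y + 400x²y² - 672x²z - 480x²yz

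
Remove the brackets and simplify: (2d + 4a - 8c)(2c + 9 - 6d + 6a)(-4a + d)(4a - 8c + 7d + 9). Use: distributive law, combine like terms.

-448a^2cd + 2368ac^2d - 1816acd^2 - 216acd - 528c^2d^2 + 460cd^3 - 180cd^2 - 504a^2d + 144ad^2 - 324ad + 18d^3 + 162d^2 + 648a^2d^2 + 204ad^3 - 84d^4 - 384a^3d + 1408a^3c - 1024a^2c^2 + 3744a^2c - 1440a^3 - 1296a^2 - 384a^4 - 512ac^3 - 1728ac^2 + 128c^3d + 432c^2d + 2592ac - 648cd

(2d + 4a - 8c)(2c + 9 - 6d + 6a)(-4a + d)(4a - 8c + 7d + 9)
= (4cd + 18d - 12d^2 + 12ad + 8ac + 36a - 24ad + 24a^2 - 16c^2 - 72c + 48cd - 48ac)(-4a + d)(4a - 8c + 7d + 9)    [distributive law]
= (52cd + 18d - 12d^2 - 12ad - 40ac + 36a + 24a^2 - 16c^2 - 72c)(-4a + d)(4a - 8c + 7d + 9)    [combine like terms]
= (-208acd + 52cd^2 - 72ad + 18d^2 + 48ad^2 - 12d^3 + 48a^2d - 12ad^2 + 160a^2c - 40acd - 144a^2 + 36ad - 96a^3 + 24a^2d + 64ac^2 - 16c^2d + 288ac - 72cd)(4a - 8c + 7d + 9)    [distributive law]
= (-248acd + 52cd^2 - 36ad + 18d^2 + 36ad^2 - 12d^3 + 72a^2d + 160a^2c - 144a^2 - 96a^3 + 64ac^2 - 16c^2d + 288ac - 72cd)(4a - 8c + 7d + 9)    [combine like terms]
= -992a^2cd + 1984ac^2d - 1736acd^2 - 2232acd + 208acd^2 - 416c^2d^2 + 364cd^3 + 468cd^2 - 144a^2d + 288acd - 252ad^2 - 324ad + 72ad^2 - 144cd^2 + 126d^3 + 162d^2 + 144a^2d^2 - 288acd^2 + 252ad^3 + 324ad^2 - 48ad^3 + 96cd^3 - 84d^4 - 108d^3 + 288a^3d - 576a^2cd + 504a^2d^2 + 648a^2d + 640a^3c - 1280a^2c^2 + 1120a^2cd + 1440a^2c - 576a^3 + 1152a^2c - 1008a^2d - 1296a^2 - 384a^4 + 768a^3c - 672a^3d - 864a^3 + 256a^2c^2 - 512ac^3 + 448ac^2d + 576ac^2 - 64ac^2d + 128c^3d - 112c^2d^2 - 144c^2d + 1152a^2c - 2304ac^2 + 2016acd + 2592ac - 288acd + 576c^2d - 504cd^2 - 648cd    [distributive law]
= -448a^2cd + 2368ac^2d - 1816acd^2 - 216acd - 528c^2d^2 + 460cd^3 - 180cd^2 - 504a^2d + 144ad^2 - 324ad + 18d^3 + 162d^2 + 648a^2d^2 + 204ad^3 - 84d^4 - 384a^3d + 1408a^3c - 1024a^2c^2 + 3744a^2c - 1440a^3 - 1296a^2 - 384a^4 - 512ac^3 - 1728ac^2 + 128c^3d + 432c^2d + 2592ac - 648cd    [combine like terms]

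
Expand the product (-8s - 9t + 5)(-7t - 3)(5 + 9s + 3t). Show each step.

280st + 504s^2t + 735st^2 - 15s + 216s^2 + 291t^2 + 189t^3 - 85t - 75

(-8s - 9t + 5)(-7t - 3)(5 + 9s + 3t)
= (56st + 24s + 63t^2 + 27t - 35t - 15)(5 + 9s + 3t)    [distributive law]
= (56st + 24s + 63t^2 - 8t - 15)(5 + 9s + 3t)    [combine like terms]
= 280st + 504s^2t + 168st^2 + 120s + 216s^2 + 72st + 315t^2 + 567st^2 + 189t^3 - 40t - 72st - 24t^2 - 75 - 135s - 45t    [distributive law]
= 280st + 504s^2t + 735st^2 - 15s + 216s^2 + 291t^2 + 189t^3 - 85t - 75    [combine like terms]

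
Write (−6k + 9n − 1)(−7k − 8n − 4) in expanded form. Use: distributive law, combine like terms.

42k² − 15kn + 31k − 72n² − 28n + 4

(−6k + 9n − 1)(−7k − 8n − 4)
= 42k² + 48kn + 24k − 63kn − 72n² − 36n + 7k + 8n + 4    [distributive law]
= 42k² − 15kn + 31k − 72n² − 28n + 4    [combine like terms]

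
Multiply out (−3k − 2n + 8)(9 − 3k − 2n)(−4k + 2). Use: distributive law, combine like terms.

(−3k − 2n + 8)(9 − 3k − 2n)(−4k + 2)
= (−27k + 9k^2 + 6kn − 18n + 6kn + 4n^2 + 72 − 24k − 16n)(−4k + 2)    [distributive law]
= (−51k + 9k^2 + 12kn − 34n + 4n^2 + 72)(−4k + 2)    [combine like terms]
= 204k^2 − 102k − 36k^3 + 18k^2 − 48k^2n + 24kn + 136kn − 68n − 16kn^2 + 8n^2 − 288k + 144    [distributive law]
= 222k^2 − 390k − 36k^3 − 48k^2n + 160kn − 68n − 16kn^2 + 8n^2 + 144    [combine like terms]

222k^2 − 390k − 36k^3 − 48k^2n + 160kn − 68n − 16kn^2 + 8n^2 + 144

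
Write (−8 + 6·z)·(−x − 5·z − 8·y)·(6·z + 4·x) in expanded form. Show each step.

208·x·z + 32·x² + 240·z² + 384·y·z + 256·x·y − 156·x·z² − 24·x²·z − 180·z³ − 288·y·z² − 192·x·y·z

(−8 + 6·z)·(−x − 5·z − 8·y)·(6·z + 4·x)
= (8·x + 40·z + 64·y − 6·x·z − 30·z² − 48·y·z)·(6·z + 4·x)    [distributive law]
= 48·x·z + 32·x² + 240·z² + 160·x·z + 384·y·z + 256·x·y − 36·x·z² − 24·x²·z − 180·z³ − 120·x·z² − 288·y·z² − 192·x·y·z    [distributive law]
= 208·x·z + 32·x² + 240·z² + 384·y·z + 256·x·y − 156·x·z² − 24·x²·z − 180·z³ − 288·y·z² − 192·x·y·z    [combine like terms]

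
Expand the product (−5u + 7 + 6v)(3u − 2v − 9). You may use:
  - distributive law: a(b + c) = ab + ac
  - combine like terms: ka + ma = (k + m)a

−15u^2 + 28uv + 66u − 68v − 63 − 12v^2

(−5u + 7 + 6v)(3u − 2v − 9)
= −15u^2 + 10uv + 45u + 21u − 14v − 63 + 18uv − 12v^2 − 54v    [distributive law]
= −15u^2 + 28uv + 66u − 68v − 63 − 12v^2    [combine like terms]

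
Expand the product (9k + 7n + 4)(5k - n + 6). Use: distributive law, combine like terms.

(9k + 7n + 4)(5k - n + 6)
= 45k² - 9kn + 54k + 35kn - 7n² + 42n + 20k - 4n + 24    [distributive law]
= 45k² + 26kn + 74k - 7n² + 38n + 24    [combine like terms]

45k² + 26kn + 74k - 7n² + 38n + 24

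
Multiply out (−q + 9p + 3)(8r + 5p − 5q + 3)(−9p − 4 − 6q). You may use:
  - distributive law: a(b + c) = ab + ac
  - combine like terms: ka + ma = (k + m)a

−360pqr − 112qr + 48q²r + 180p²q + 110pq + 255pq² + 88q² − 30q³ + 18q − 648p²r − 504pr − 405p³ − 558p² − 249p − 96r − 36

(−q + 9p + 3)(8r + 5p − 5q + 3)(−9p − 4 − 6q)
= (−8qr − 5pq + 5q² − 3q + 72pr + 45p² − 45pq + 27p + 24r + 15p − 15q + 9)(−9p − 4 − 6q)    [distributive law]
= (−8qr − 50pq + 5q² − 18q + 72pr + 45p² + 42p + 24r + 9)(−9p − 4 − 6q)    [combine like terms]
= 72pqr + 32qr + 48q²r + 450p²q + 200pq + 300pq² − 45pq² − 20q² − 30q³ + 162pq + 72q + 108q² − 648p²r − 288pr − 432pqr − 405p³ − 180p² − 270p²q − 378p² − 168p − 252pq − 216pr − 96r − 144qr − 81p − 36 − 54q    [distributive law]
= −360pqr − 112qr + 48q²r + 180p²q + 110pq + 255pq² + 88q² − 30q³ + 18q − 648p²r − 504pr − 405p³ − 558p² − 249p − 96r − 36    [combine like terms]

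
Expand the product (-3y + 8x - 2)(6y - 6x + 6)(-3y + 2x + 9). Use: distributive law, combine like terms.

(-3y + 8x - 2)(6y - 6x + 6)(-3y + 2x + 9)
= (-18y^2 + 18xy - 18y + 48xy - 48x^2 + 48x - 12y + 12x - 12)(-3y + 2x + 9)    [distributive law]
= (-18y^2 + 66xy - 30y - 48x^2 + 60x - 12)(-3y + 2x + 9)    [combine like terms]
= 54y^3 - 36xy^2 - 162y^2 - 198xy^2 + 132x^2y + 594xy + 90y^2 - 60xy - 270y + 144x^2y - 96x^3 - 432x^2 - 180xy + 120x^2 + 540x + 36y - 24x - 108    [distributive law]
= 54y^3 - 234xy^2 - 72y^2 + 276x^2y + 354xy - 234y - 96x^3 - 312x^2 + 516x - 108    [combine like terms]

54y^3 - 234xy^2 - 72y^2 + 276x^2y + 354xy - 234y - 96x^3 - 312x^2 + 516x - 108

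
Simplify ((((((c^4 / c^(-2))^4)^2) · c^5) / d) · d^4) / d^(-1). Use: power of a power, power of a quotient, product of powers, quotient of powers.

c^53·d^4

((((((c^4 / c^(-2))^4)^2) · c^5) / d) · d^4) / d^(-1)
= (((((c^4 / c^(-2))^8) · c^5) / d) · d^4) / d^(-1)    [power of a power]
= ((((((c^4)^8) / ((c^(-2))^8)) · c^5) / d) · d^4) / d^(-1)    [power of a quotient]
= ((((c^32 / ((c^(-2))^8)) · c^5) / d) · d^4) / d^(-1)    [power of a power]
= ((((c^32 / c^(-16)) · c^5) / d) · d^4) / d^(-1)    [power of a power]
= (((c^48 · c^5) / d) · d^4) / d^(-1)    [quotient of powers]
= ((c^53 / d) · d^4) / d^(-1)    [product of powers]
= c^53·d^4    [quotient of powers; product of powers]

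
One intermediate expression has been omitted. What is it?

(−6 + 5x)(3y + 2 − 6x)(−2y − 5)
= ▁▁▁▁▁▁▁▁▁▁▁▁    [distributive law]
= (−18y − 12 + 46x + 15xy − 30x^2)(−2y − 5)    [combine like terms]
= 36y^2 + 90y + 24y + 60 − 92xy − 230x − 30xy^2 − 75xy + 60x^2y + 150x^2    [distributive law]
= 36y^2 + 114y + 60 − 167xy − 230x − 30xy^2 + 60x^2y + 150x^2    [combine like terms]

After distributive law, the bracketed line is:

(−18y − 12 + 36x + 15xy + 10x − 30x^2)(−2y − 5)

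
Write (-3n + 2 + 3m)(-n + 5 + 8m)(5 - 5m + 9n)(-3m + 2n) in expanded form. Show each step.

(-3n + 2 + 3m)(-n + 5 + 8m)(5 - 5m + 9n)(-3m + 2n)
= (3n^2 - 15n - 24mn - 2n + 10 + 16m - 3mn + 15m + 24m^2)(5 - 5m + 9n)(-3m + 2n)    [distributive law]
= (3n^2 - 17n - 27mn + 10 + 31m + 24m^2)(5 - 5m + 9n)(-3m + 2n)    [combine like terms]
= (15n^2 - 15mn^2 + 27n^3 - 85n + 85mn - 153n^2 - 135mn + 135m^2n - 243mn^2 + 50 - 50m + 90n + 155m - 155m^2 + 279mn + 120m^2 - 120m^3 + 216m^2n)(-3m + 2n)    [distributive law]
= (-138n^2 - 258mn^2 + 27n^3 + 5n + 229mn + 351m^2n + 50 + 105m - 35m^2 - 120m^3)(-3m + 2n)    [combine like terms]
= 414mn^2 - 276n^3 + 774m^2n^2 - 516mn^3 - 81mn^3 + 54n^4 - 15mn + 10n^2 - 687m^2n + 458mn^2 - 1053m^3n + 702m^2n^2 - 150m + 100n - 315m^2 + 210mn + 105m^3 - 70m^2n + 360m^4 - 240m^3n    [distributive law]
= 872mn^2 - 276n^3 + 1476m^2n^2 - 597mn^3 + 54n^4 + 195mn + 10n^2 - 757m^2n - 1293m^3n - 150m + 100n - 315m^2 + 105m^3 + 360m^4    [combine like terms]

872mn^2 - 276n^3 + 1476m^2n^2 - 597mn^3 + 54n^4 + 195mn + 10n^2 - 757m^2n - 1293m^3n - 150m + 100n - 315m^2 + 105m^3 + 360m^4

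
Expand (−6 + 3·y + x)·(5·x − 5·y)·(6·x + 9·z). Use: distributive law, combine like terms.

−180·x^2 − 270·x·z + 180·x·y + 270·y·z + 60·x^2·y + 90·x·y·z − 90·x·y^2 − 135·y^2·z + 30·x^3 + 45·x^2·z

(−6 + 3·y + x)·(5·x − 5·y)·(6·x + 9·z)
= (−30·x + 30·y + 15·x·y − 15·y^2 + 5·x^2 − 5·x·y)·(6·x + 9·z)    [distributive law]
= (−30·x + 30·y + 10·x·y − 15·y^2 + 5·x^2)·(6·x + 9·z)    [combine like terms]
= −180·x^2 − 270·x·z + 180·x·y + 270·y·z + 60·x^2·y + 90·x·y·z − 90·x·y^2 − 135·y^2·z + 30·x^3 + 45·x^2·z    [distributive law]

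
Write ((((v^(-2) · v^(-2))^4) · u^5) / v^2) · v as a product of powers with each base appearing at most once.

u^5v^(-17)

((((v^(-2) · v^(-2))^4) · u^5) / v^2) · v
= (((((v^(-2))^4) · ((v^(-2))^4)) · u^5) / v^2) · v    [power of a product]
= (((v^(-8) · ((v^(-2))^4)) · u^5) / v^2) · v    [power of a power]
= (((v^(-8) · v^(-8)) · u^5) / v^2) · v    [power of a power]
= ((v^(-16) · u^5) / v^2) · v    [product of powers]
= u^5v^(-17)    [quotient of powers; product of powers]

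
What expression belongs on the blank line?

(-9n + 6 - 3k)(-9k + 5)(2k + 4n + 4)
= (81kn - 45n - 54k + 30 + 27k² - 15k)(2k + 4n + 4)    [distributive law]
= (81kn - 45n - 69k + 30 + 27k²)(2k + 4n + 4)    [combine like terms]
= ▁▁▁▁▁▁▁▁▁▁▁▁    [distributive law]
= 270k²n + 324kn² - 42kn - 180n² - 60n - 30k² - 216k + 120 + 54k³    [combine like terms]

Applying distributive law to the line above:

162k²n + 324kn² + 324kn - 90kn - 180n² - 180n - 138k² - 276kn - 276k + 60k + 120n + 120 + 54k³ + 108k²n + 108k²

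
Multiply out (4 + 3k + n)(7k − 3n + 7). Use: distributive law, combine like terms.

(4 + 3k + n)(7k − 3n + 7)
= 28k − 12n + 28 + 21k^2 − 9kn + 21k + 7kn − 3n^2 + 7n    [distributive law]
= 49k − 5n + 28 + 21k^2 − 2kn − 3n^2    [combine like terms]

49k − 5n + 28 + 21k^2 − 2kn − 3n^2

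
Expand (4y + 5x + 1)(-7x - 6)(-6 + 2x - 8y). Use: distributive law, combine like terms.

416xy + 224x^2y + 224xy^2 + 192y + 192y^2 + 136x^2 - 70x^3 + 210x + 36

(4y + 5x + 1)(-7x - 6)(-6 + 2x - 8y)
= (-28xy - 24y - 35x^2 - 30x - 7x - 6)(-6 + 2x - 8y)    [distributive law]
= (-28xy - 24y - 35x^2 - 37x - 6)(-6 + 2x - 8y)    [combine like terms]
= 168xy - 56x^2y + 224xy^2 + 144y - 48xy + 192y^2 + 210x^2 - 70x^3 + 280x^2y + 222x - 74x^2 + 296xy + 36 - 12x + 48y    [distributive law]
= 416xy + 224x^2y + 224xy^2 + 192y + 192y^2 + 136x^2 - 70x^3 + 210x + 36    [combine like terms]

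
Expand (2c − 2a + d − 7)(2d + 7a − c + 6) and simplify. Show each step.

(2c − 2a + d − 7)(2d + 7a − c + 6)
= 4cd + 14ac − 2c^2 + 12c − 4ad − 14a^2 + 2ac − 12a + 2d^2 + 7ad − cd + 6d − 14d − 49a + 7c − 42    [distributive law]
= 3cd + 16ac − 2c^2 + 19c + 3ad − 14a^2 − 61a + 2d^2 − 8d − 42    [combine like terms]

3cd + 16ac − 2c^2 + 19c + 3ad − 14a^2 − 61a + 2d^2 − 8d − 42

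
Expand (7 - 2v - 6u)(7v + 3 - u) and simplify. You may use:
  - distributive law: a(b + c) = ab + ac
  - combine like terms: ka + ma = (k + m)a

43v + 21 - 25u - 14v^2 - 40uv + 6u^2

(7 - 2v - 6u)(7v + 3 - u)
= 49v + 21 - 7u - 14v^2 - 6v + 2uv - 42uv - 18u + 6u^2    [distributive law]
= 43v + 21 - 25u - 14v^2 - 40uv + 6u^2    [combine like terms]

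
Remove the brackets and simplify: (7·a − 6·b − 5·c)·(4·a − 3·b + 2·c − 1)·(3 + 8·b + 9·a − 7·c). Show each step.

(7·a − 6·b − 5·c)·(4·a − 3·b + 2·c − 1)·(3 + 8·b + 9·a − 7·c)
= (28·a^2 − 21·a·b + 14·a·c − 7·a − 24·a·b + 18·b^2 − 12·b·c + 6·b − 20·a·c + 15·b·c − 10·c^2 + 5·c)·(3 + 8·b + 9·a − 7·c)    [distributive law]
= (28·a^2 − 45·a·b − 6·a·c − 7·a + 18·b^2 + 3·b·c + 6·b − 10·c^2 + 5·c)·(3 + 8·b + 9·a − 7·c)    [combine like terms]
= 84·a^2 + 224·a^2·b + 252·a^3 − 196·a^2·c − 135·a·b − 360·a·b^2 − 405·a^2·b + 315·a·b·c − 18·a·c − 48·a·b·c − 54·a^2·c + 42·a·c^2 − 21·a − 56·a·b − 63·a^2 + 49·a·c + 54·b^2 + 144·b^3 + 162·a·b^2 − 126·b^2·c + 9·b·c + 24·b^2·c + 27·a·b·c − 21·b·c^2 + 18·b + 48·b^2 + 54·a·b − 42·b·c − 30·c^2 − 80·b·c^2 − 90·a·c^2 + 70·c^3 + 15·c + 40·b·c + 45·a·c − 35·c^2    [distributive law]
= 21·a^2 − 181·a^2·b + 252·a^3 − 250·a^2·c − 137·a·b − 198·a·b^2 + 294·a·b·c + 76·a·c − 48·a·c^2 − 21·a + 102·b^2 + 144·b^3 − 102·b^2·c + 7·b·c − 101·b·c^2 + 18·b − 65·c^2 + 70·c^3 + 15·c    [combine like terms]

21·a^2 − 181·a^2·b + 252·a^3 − 250·a^2·c − 137·a·b − 198·a·b^2 + 294·a·b·c + 76·a·c − 48·a·c^2 − 21·a + 102·b^2 + 144·b^3 − 102·b^2·c + 7·b·c − 101·b·c^2 + 18·b − 65·c^2 + 70·c^3 + 15·c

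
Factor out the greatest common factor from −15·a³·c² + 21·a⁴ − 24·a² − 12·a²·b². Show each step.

3·a²(−5·a·c² + 7·a² − 8 − 4·b²)

−15·a³·c² + 21·a⁴ − 24·a² − 12·a²·b²
= 3(−5·a³·c² + 7·a⁴ − 8·a² − 4·a²·b²)    [factor out 3]
= 3·a²(−5·a·c² + 7·a² − 8 − 4·b²)    [factor out a²]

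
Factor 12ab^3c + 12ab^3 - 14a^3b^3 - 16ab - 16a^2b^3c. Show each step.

12ab^3c + 12ab^3 - 14a^3b^3 - 16ab - 16a^2b^3c
= 2(6ab^3c + 6ab^3 - 7a^3b^3 - 8ab - 8a^2b^3c)    [factor out 2]
= 2ab(6b^2c + 6b^2 - 7a^2b^2 - 8 - 8ab^2c)    [factor out ab]

2ab(6b^2c + 6b^2 - 7a^2b^2 - 8 - 8ab^2c)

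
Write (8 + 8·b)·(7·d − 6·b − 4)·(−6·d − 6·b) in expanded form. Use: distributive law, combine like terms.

−336·d^2 + 144·b·d + 480·b^2 + 192·d + 192·b − 336·b·d^2 − 48·b^2·d + 288·b^3

(8 + 8·b)·(7·d − 6·b − 4)·(−6·d − 6·b)
= (56·d − 48·b − 32 + 56·b·d − 48·b^2 − 32·b)·(−6·d − 6·b)    [distributive law]
= (56·d − 80·b − 32 + 56·b·d − 48·b^2)·(−6·d − 6·b)    [combine like terms]
= −336·d^2 − 336·b·d + 480·b·d + 480·b^2 + 192·d + 192·b − 336·b·d^2 − 336·b^2·d + 288·b^2·d + 288·b^3    [distributive law]
= −336·d^2 + 144·b·d + 480·b^2 + 192·d + 192·b − 336·b·d^2 − 48·b^2·d + 288·b^3    [combine like terms]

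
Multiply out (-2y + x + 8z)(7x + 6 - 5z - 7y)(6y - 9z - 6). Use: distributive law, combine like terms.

-126xy^2 + 495xyz + 162xy - 156y^2 + 672yz + 72y - 402y^2z + 174yz^2 + 84y^3 + 42x^2y - 63x^2z - 42x^2 - 360xz - 36x - 459xz^2 - 192z^2 - 288z + 360z^3

(-2y + x + 8z)(7x + 6 - 5z - 7y)(6y - 9z - 6)
= (-14xy - 12y + 10yz + 14y^2 + 7x^2 + 6x - 5xz - 7xy + 56xz + 48z - 40z^2 - 56yz)(6y - 9z - 6)    [distributive law]
= (-21xy - 12y - 46yz + 14y^2 + 7x^2 + 6x + 51xz + 48z - 40z^2)(6y - 9z - 6)    [combine like terms]
= -126xy^2 + 189xyz + 126xy - 72y^2 + 108yz + 72y - 276y^2z + 414yz^2 + 276yz + 84y^3 - 126y^2z - 84y^2 + 42x^2y - 63x^2z - 42x^2 + 36xy - 54xz - 36x + 306xyz - 459xz^2 - 306xz + 288yz - 432z^2 - 288z - 240yz^2 + 360z^3 + 240z^2    [distributive law]
= -126xy^2 + 495xyz + 162xy - 156y^2 + 672yz + 72y - 402y^2z + 174yz^2 + 84y^3 + 42x^2y - 63x^2z - 42x^2 - 360xz - 36x - 459xz^2 - 192z^2 - 288z + 360z^3    [combine like terms]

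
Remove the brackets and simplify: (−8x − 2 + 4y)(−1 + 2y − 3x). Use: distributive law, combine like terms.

(−8x − 2 + 4y)(−1 + 2y − 3x)
= 8x − 16xy + 24x² + 2 − 4y + 6x − 4y + 8y² − 12xy    [distributive law]
= 14x − 28xy + 24x² + 2 − 8y + 8y²    [combine like terms]

14x − 28xy + 24x² + 2 − 8y + 8y²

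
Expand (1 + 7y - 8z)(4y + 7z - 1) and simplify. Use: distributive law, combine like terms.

(1 + 7y - 8z)(4y + 7z - 1)
= 4y + 7z - 1 + 28y^2 + 49yz - 7y - 32yz - 56z^2 + 8z    [distributive law]
= -3y + 15z - 1 + 28y^2 + 17yz - 56z^2    [combine like terms]

-3y + 15z - 1 + 28y^2 + 17yz - 56z^2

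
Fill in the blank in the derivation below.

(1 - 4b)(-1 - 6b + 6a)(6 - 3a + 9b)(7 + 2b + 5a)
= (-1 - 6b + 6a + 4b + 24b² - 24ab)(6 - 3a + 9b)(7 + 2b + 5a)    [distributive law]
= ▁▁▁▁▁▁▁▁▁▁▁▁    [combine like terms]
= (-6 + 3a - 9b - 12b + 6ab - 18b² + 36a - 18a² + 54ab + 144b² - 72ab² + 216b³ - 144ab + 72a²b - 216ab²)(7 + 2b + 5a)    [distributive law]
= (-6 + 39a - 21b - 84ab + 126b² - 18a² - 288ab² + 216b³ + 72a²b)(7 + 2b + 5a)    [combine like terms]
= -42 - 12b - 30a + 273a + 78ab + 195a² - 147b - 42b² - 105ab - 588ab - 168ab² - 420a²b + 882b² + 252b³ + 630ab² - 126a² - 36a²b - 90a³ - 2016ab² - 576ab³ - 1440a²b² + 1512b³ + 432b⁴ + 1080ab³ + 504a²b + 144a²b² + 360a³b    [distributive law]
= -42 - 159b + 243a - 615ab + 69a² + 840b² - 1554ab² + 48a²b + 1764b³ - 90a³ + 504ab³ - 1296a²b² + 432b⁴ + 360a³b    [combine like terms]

After combine like terms, the bracketed line is:

(-1 - 2b + 6a + 24b² - 24ab)(6 - 3a + 9b)(7 + 2b + 5a)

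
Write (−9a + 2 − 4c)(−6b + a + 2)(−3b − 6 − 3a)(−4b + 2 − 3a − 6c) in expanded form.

(−9a + 2 − 4c)(−6b + a + 2)(−3b − 6 − 3a)(−4b + 2 − 3a − 6c)
= (54ab − 9a^2 − 18a − 12b + 2a + 4 + 24bc − 4ac − 8c)(−3b − 6 − 3a)(−4b + 2 − 3a − 6c)    [distributive law]
= (54ab − 9a^2 − 16a − 12b + 4 + 24bc − 4ac − 8c)(−3b − 6 − 3a)(−4b + 2 − 3a − 6c)    [combine like terms]
= (−162ab^2 − 324ab − 162a^2b + 27a^2b + 54a^2 + 27a^3 + 48ab + 96a + 48a^2 + 36b^2 + 72b + 36ab − 12b − 24 − 12a − 72b^2c − 144bc − 72abc + 12abc + 24ac + 12a^2c + 24bc + 48c + 24ac)(−4b + 2 − 3a − 6c)    [distributive law]
= (−162ab^2 − 240ab − 135a^2b + 102a^2 + 27a^3 + 84a + 36b^2 + 60b − 24 − 72b^2c − 120bc − 60abc + 48ac + 12a^2c + 48c)(−4b + 2 − 3a − 6c)    [combine like terms]
= 648ab^3 − 324ab^2 + 486a^2b^2 + 972ab^2c + 960ab^2 − 480ab + 720a^2b + 1440abc + 540a^2b^2 − 270a^2b + 405a^3b + 810a^2bc − 408a^2b + 204a^2 − 306a^3 − 612a^2c − 108a^3b + 54a^3 − 81a^4 − 162a^3c − 336ab + 168a − 252a^2 − 504ac − 144b^3 + 72b^2 − 108ab^2 − 216b^2c − 240b^2 + 120b − 180ab − 360bc + 96b − 48 + 72a + 144c + 288b^3c − 144b^2c + 216ab^2c + 432b^2c^2 + 480b^2c − 240bc + 360abc + 720bc^2 + 240ab^2c − 120abc + 180a^2bc + 360abc^2 − 192abc + 96ac − 144a^2c − 288ac^2 − 48a^2bc + 24a^2c − 36a^3c − 72a^2c^2 − 192bc + 96c − 144ac − 288c^2    [distributive law]
= 648ab^3 + 528ab^2 + 1026a^2b^2 + 1428ab^2c − 996ab + 42a^2b + 1488abc + 297a^3b + 942a^2bc − 48a^2 − 252a^3 − 732a^2c − 81a^4 − 198a^3c + 240a − 552ac − 144b^3 − 168b^2 + 120b^2c + 216b − 792bc − 48 + 240c + 288b^3c + 432b^2c^2 + 720bc^2 + 360abc^2 − 288ac^2 − 72a^2c^2 − 288c^2    [combine like terms]

648ab^3 + 528ab^2 + 1026a^2b^2 + 1428ab^2c − 996ab + 42a^2b + 1488abc + 297a^3b + 942a^2bc − 48a^2 − 252a^3 − 732a^2c − 81a^4 − 198a^3c + 240a − 552ac − 144b^3 − 168b^2 + 120b^2c + 216b − 792bc − 48 + 240c + 288b^3c + 432b^2c^2 + 720bc^2 + 360abc^2 − 288ac^2 − 72a^2c^2 − 288c^2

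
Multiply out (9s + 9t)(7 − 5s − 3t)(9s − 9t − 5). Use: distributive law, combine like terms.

(9s + 9t)(7 − 5s − 3t)(9s − 9t − 5)
= (63s − 45s² − 27st + 63t − 45st − 27t²)(9s − 9t − 5)    [distributive law]
= (63s − 45s² − 72st + 63t − 27t²)(9s − 9t − 5)    [combine like terms]
= 567s² − 567st − 315s − 405s³ + 405s²t + 225s² − 648s²t + 648st² + 360st + 567st − 567t² − 315t − 243st² + 243t³ + 135t²    [distributive law]
= 792s² + 360st − 315s − 405s³ − 243s²t + 405st² − 432t² − 315t + 243t³    [combine like terms]

792s² + 360st − 315s − 405s³ − 243s²t + 405st² − 432t² − 315t + 243t³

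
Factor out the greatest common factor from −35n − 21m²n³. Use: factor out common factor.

7n(−5 − 3m²n²)

−35n − 21m²n³
= 7(−5n − 3m²n³)    [factor out 7]
= 7n(−5 − 3m²n²)    [factor out n]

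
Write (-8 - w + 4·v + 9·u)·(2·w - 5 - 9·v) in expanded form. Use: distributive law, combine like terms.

(-8 - w + 4·v + 9·u)·(2·w - 5 - 9·v)
= -16·w + 40 + 72·v - 2·w^2 + 5·w + 9·v·w + 8·v·w - 20·v - 36·v^2 + 18·u·w - 45·u - 81·u·v    [distributive law]
= -11·w + 40 + 52·v - 2·w^2 + 17·v·w - 36·v^2 + 18·u·w - 45·u - 81·u·v    [combine like terms]

-11·w + 40 + 52·v - 2·w^2 + 17·v·w - 36·v^2 + 18·u·w - 45·u - 81·u·v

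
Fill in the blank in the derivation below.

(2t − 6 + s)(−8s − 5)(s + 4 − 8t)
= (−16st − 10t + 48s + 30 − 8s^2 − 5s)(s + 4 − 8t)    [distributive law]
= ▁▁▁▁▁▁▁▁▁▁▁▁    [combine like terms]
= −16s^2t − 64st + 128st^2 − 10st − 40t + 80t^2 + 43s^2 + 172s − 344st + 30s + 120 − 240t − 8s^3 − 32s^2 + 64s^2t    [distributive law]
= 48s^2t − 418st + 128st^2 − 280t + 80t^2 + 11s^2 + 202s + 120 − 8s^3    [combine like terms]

After combine like terms, the bracketed line is:

(−16st − 10t + 43s + 30 − 8s^2)(s + 4 − 8t)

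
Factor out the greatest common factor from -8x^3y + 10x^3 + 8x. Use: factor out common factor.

-8x^3y + 10x^3 + 8x
= 2(-4x^3y + 5x^3 + 4x)    [factor out 2]
= 2x(-4x^2y + 5x^2 + 4)    [factor out x]

2x(-4x^2y + 5x^2 + 4)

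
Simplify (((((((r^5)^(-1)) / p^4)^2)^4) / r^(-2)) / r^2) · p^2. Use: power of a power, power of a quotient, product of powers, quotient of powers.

(((((((r^5)^(-1)) / p^4)^2)^4) / r^(-2)) / r^2) · p^2
= ((((((r^5)^(-1)) / p^4)^8) / r^(-2)) / r^2) · p^2    [power of a power]
= ((((((r^5)^(-1))^8) / ((p^4)^8)) / r^(-2)) / r^2) · p^2    [power of a quotient]
= (((((r^5)^(-8)) / ((p^4)^8)) / r^(-2)) / r^2) · p^2    [power of a power]
= (((r^(-40) / ((p^4)^8)) / r^(-2)) / r^2) · p^2    [power of a power]
= (((r^(-40) / p^32) / r^(-2)) / r^2) · p^2    [power of a power]
= p^(-30)r^(-40)    [quotient of powers; product of powers]

p^(-30)r^(-40)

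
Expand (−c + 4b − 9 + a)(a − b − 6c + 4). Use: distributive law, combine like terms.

(−c + 4b − 9 + a)(a − b − 6c + 4)
= −ac + bc + 6c^2 − 4c + 4ab − 4b^2 − 24bc + 16b − 9a + 9b + 54c − 36 + a^2 − ab − 6ac + 4a    [distributive law]
= −7ac − 23bc + 6c^2 + 50c + 3ab − 4b^2 + 25b − 5a − 36 + a^2    [combine like terms]

−7ac − 23bc + 6c^2 + 50c + 3ab − 4b^2 + 25b − 5a − 36 + a^2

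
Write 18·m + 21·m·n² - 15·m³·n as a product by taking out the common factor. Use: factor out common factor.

3·m(6 + 7·n² - 5·m²·n)

18·m + 21·m·n² - 15·m³·n
= 3(6·m + 7·m·n² - 5·m³·n)    [factor out 3]
= 3·m(6 + 7·n² - 5·m²·n)    [factor out m]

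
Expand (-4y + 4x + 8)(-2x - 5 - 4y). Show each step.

-8xy - 12y + 16y² - 8x² - 36x - 40

(-4y + 4x + 8)(-2x - 5 - 4y)
= 8xy + 20y + 16y² - 8x² - 20x - 16xy - 16x - 40 - 32y    [distributive law]
= -8xy - 12y + 16y² - 8x² - 36x - 40    [combine like terms]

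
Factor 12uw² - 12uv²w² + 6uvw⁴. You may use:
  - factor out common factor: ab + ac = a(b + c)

6uw²(2 - 2v² + vw²)

12uw² - 12uv²w² + 6uvw⁴
= 6(2uw² - 2uv²w² + uvw⁴)    [factor out 6]
= 6uw²(2 - 2v² + vw²)    [factor out uw²]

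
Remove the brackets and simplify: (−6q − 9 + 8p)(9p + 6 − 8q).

(−6q − 9 + 8p)(9p + 6 − 8q)
= −54pq − 36q + 48q^2 − 81p − 54 + 72q + 72p^2 + 48p − 64pq    [distributive law]
= −118pq + 36q + 48q^2 − 33p − 54 + 72p^2    [combine like terms]

−118pq + 36q + 48q^2 − 33p − 54 + 72p^2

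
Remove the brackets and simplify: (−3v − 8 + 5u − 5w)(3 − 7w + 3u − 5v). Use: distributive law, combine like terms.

(−3v − 8 + 5u − 5w)(3 − 7w + 3u − 5v)
= −9v + 21vw − 9uv + 15v² − 24 + 56w − 24u + 40v + 15u − 35uw + 15u² − 25uv − 15w + 35w² − 15uw + 25vw    [distributive law]
= 31v + 46vw − 34uv + 15v² − 24 + 41w − 9u − 50uw + 15u² + 35w²    [combine like terms]

31v + 46vw − 34uv + 15v² − 24 + 41w − 9u − 50uw + 15u² + 35w²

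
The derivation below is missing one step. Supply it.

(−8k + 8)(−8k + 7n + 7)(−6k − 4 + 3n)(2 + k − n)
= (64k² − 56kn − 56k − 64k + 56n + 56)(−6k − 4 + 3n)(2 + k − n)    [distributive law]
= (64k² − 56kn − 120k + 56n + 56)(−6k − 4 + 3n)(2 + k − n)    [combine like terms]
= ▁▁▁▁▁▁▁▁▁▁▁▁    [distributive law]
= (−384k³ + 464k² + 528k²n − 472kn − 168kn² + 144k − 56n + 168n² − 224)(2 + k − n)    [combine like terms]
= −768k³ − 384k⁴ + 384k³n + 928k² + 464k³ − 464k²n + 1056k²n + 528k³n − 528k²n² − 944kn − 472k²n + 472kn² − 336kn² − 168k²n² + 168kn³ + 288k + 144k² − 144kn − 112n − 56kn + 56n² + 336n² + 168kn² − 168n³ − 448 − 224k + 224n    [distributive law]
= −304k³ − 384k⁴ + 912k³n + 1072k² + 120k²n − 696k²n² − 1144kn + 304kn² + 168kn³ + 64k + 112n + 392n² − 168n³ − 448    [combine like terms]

By distributive law:

(−384k³ − 256k² + 192k²n + 336k²n + 224kn − 168kn² + 720k² + 480k − 360kn − 336kn − 224n + 168n² − 336k − 224 + 168n)(2 + k − n)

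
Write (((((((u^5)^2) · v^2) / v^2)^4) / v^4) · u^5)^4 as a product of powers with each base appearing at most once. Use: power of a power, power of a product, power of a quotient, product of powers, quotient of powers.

(((((((u^5)^2) · v^2) / v^2)^4) / v^4) · u^5)^4
= (((((((u^5)^2) · v^2) / v^2)^4) / v^4)^4) · ((u^5)^4)    [power of a product]
= (((((((u^5)^2) · v^2) / v^2)^4)^4) / ((v^4)^4)) · ((u^5)^4)    [power of a quotient]
= ((((((u^5)^2) · v^2) / v^2)^16) / ((v^4)^4)) · ((u^5)^4)    [power of a power]
= ((((((u^5)^2) · v^2)^16) / ((v^2)^16)) / ((v^4)^4)) · ((u^5)^4)    [power of a quotient]
= ((((((u^5)^2)^16) · ((v^2)^16)) / ((v^2)^16)) / ((v^4)^4)) · ((u^5)^4)    [power of a product]
= (((((u^5)^32) · ((v^2)^16)) / ((v^2)^16)) / ((v^4)^4)) · ((u^5)^4)    [power of a power]
= (((u^160 · ((v^2)^16)) / ((v^2)^16)) / ((v^4)^4)) · ((u^5)^4)    [power of a power]
= (((u^160 · v^32) / ((v^2)^16)) / ((v^4)^4)) · ((u^5)^4)    [power of a power]
= (((u^160 · v^32) / v^32) / ((v^4)^4)) · ((u^5)^4)    [power of a power]
= (((u^160 · v^32) / v^32) / v^16) · ((u^5)^4)    [power of a power]
= (((u^160 · v^32) / v^32) / v^16) · u^20    [power of a power]
= u^180v^(-16)    [quotient of powers; product of powers]

u^180v^(-16)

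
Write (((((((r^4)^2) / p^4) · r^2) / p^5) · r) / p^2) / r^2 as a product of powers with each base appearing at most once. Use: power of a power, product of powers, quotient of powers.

(((((((r^4)^2) / p^4) · r^2) / p^5) · r) / p^2) / r^2
= (((((r^8 / p^4) · r^2) / p^5) · r) / p^2) / r^2    [power of a power]
= p^(-11)r^9    [quotient of powers; product of powers]

p^(-11)r^9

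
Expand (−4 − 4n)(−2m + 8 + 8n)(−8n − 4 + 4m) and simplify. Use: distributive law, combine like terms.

(−4 − 4n)(−2m + 8 + 8n)(−8n − 4 + 4m)
= (8m − 32 − 32n + 8mn − 32n − 32n^2)(−8n − 4 + 4m)    [distributive law]
= (8m − 32 − 64n + 8mn − 32n^2)(−8n − 4 + 4m)    [combine like terms]
= −64mn − 32m + 32m^2 + 256n + 128 − 128m + 512n^2 + 256n − 256mn − 64mn^2 − 32mn + 32m^2n + 256n^3 + 128n^2 − 128mn^2    [distributive law]
= −352mn − 160m + 32m^2 + 512n + 128 + 640n^2 − 192mn^2 + 32m^2n + 256n^3    [combine like terms]

−352mn − 160m + 32m^2 + 512n + 128 + 640n^2 − 192mn^2 + 32m^2n + 256n^3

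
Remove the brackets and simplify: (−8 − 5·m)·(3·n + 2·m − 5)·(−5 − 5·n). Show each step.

(−8 − 5·m)·(3·n + 2·m − 5)·(−5 − 5·n)
= (−24·n − 16·m + 40 − 15·m·n − 10·m² + 25·m)·(−5 − 5·n)    [distributive law]
= (−24·n + 9·m + 40 − 15·m·n − 10·m²)·(−5 − 5·n)    [combine like terms]
= 120·n + 120·n² − 45·m − 45·m·n − 200 − 200·n + 75·m·n + 75·m·n² + 50·m² + 50·m²·n    [distributive law]
= −80·n + 120·n² − 45·m + 30·m·n − 200 + 75·m·n² + 50·m² + 50·m²·n    [combine like terms]

−80·n + 120·n² − 45·m + 30·m·n − 200 + 75·m·n² + 50·m² + 50·m²·n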